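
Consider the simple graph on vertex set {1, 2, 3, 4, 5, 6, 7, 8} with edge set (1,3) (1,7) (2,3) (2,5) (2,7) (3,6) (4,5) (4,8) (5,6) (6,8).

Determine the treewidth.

2

A width-2 tree decomposition is:
Bags: B1 = {4, 6, 8}  B2 = {4, 5, 6}  B3 = {3, 5, 6}  B4 = {2, 3, 5}  B5 = {1, 2, 3}  B6 = {1, 2, 7}
Tree: B1–B2, B2–B3, B3–B4, B4–B5, B5–B6
Every bag has size at most 3, so the width is 3 − 1 = 2 and tw(G) ≤ 2. The edges 8–4–5–6–8 form a cycle, so G is not a tree and its treewidth is at least 2. Combining the bounds, tw(G) = 2.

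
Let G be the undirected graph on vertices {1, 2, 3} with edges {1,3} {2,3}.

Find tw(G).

1

A width-1 tree decomposition is:
Bags: B1 = {2, 3}  B2 = {1, 3}
Tree: B1–B2
Each bag holds 2 vertices, so the decomposition has width 1, which upper-bounds the treewidth. Any graph with an edge has treewidth ≥ 1, and G has the edge 3–2. Hence tw(G) = 1 exactly.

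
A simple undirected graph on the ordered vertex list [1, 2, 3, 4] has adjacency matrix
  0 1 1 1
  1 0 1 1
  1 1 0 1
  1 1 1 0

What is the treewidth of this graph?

A width-3 tree decomposition is:
Bags: B1 = {1, 2, 3, 4}
Tree: (single bag)
With just one bag of size 4, the width is 4 − 1 = 3, so tw(G) ≤ 3. On the other hand G contains the 4-clique {1, 2, 3, 4}. A clique must lie in a single bag of any decomposition, so no decomposition can have width below 3. Therefore the treewidth is 3.

3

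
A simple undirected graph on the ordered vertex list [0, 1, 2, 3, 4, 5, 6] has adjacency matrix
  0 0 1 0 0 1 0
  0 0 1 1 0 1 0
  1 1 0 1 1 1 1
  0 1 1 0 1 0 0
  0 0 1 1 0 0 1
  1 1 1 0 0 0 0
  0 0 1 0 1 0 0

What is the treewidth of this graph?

2

A width-2 tree decomposition is:
Bags: B1 = {1, 2, 5}  B2 = {0, 2, 5}  B3 = {1, 2, 3}  B4 = {2, 3, 4}  B5 = {2, 4, 6}
Tree: B1–B2, B1–B3, B3–B4, B4–B5
Each bag holds 3 vertices, so the decomposition has width 2, which upper-bounds the treewidth. Conversely, {0, 2, 5} is a clique of size 3, and the vertices of any clique must share a bag in every tree decomposition; so some bag has ≥ 3 vertices and tw(G) ≥ 2. Combining the bounds, tw(G) = 2.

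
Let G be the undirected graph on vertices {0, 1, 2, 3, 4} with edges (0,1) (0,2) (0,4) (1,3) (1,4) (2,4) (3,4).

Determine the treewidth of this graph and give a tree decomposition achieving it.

Treewidth 2.
One optimal decomposition is:
Bags: B1 = {1, 3, 4}  B2 = {0, 1, 4}  B3 = {0, 2, 4}
Tree: B1–B2, B2–B3

Every bag has size at most 3, so the width is 3 − 1 = 2 and tw(G) ≤ 2. Conversely, {0, 1, 4} is a clique of size 3, and the vertices of any clique must share a bag in every tree decomposition; so some bag has ≥ 3 vertices and tw(G) ≥ 2. Hence tw(G) = 2 exactly.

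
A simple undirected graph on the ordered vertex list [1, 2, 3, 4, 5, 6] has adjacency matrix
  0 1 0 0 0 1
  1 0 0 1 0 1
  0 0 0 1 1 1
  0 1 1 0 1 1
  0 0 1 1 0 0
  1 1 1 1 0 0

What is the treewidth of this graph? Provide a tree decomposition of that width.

Each bag holds 3 vertices, so the decomposition has width 2, which upper-bounds the treewidth. For the lower bound, the 3 vertices {1, 2, 6} are pairwise adjacent, and any tree decomposition puts a clique entirely inside one bag — forcing width ≥ 2. Therefore the treewidth is 2.

Treewidth 2.
One such decomposition:
Bags: B1 = {3, 4, 6}  B2 = {2, 4, 6}  B3 = {1, 2, 6}  B4 = {3, 4, 5}
Tree: B1–B2, B2–B3, B1–B4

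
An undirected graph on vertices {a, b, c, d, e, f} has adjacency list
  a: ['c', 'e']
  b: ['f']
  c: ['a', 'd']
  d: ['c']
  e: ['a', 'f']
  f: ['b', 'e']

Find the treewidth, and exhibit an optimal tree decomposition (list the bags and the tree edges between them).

Treewidth 1.
One optimal decomposition is:
Bags: B1 = {b, f}  B2 = {e, f}  B3 = {a, e}  B4 = {a, c}  B5 = {c, d}
Tree: B1–B2, B2–B3, B3–B4, B4–B5

Each bag holds 2 vertices, so the decomposition has width 1, which upper-bounds the treewidth. Since G has at least one edge (e.g. b–f), it is not an edgeless graph, so tw(G) ≥ 1. Combining the bounds, tw(G) = 1.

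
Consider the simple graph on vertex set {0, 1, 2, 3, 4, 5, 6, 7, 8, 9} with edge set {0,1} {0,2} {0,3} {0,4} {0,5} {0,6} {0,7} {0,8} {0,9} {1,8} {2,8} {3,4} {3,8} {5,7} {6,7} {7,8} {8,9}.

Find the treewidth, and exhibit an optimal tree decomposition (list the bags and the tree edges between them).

Treewidth 2.
Bags: B1 = {0, 1, 8}  B2 = {0, 7, 8}  B3 = {0, 5, 7}  B4 = {0, 3, 8}  B5 = {0, 8, 9}  B6 = {0, 2, 8}  B7 = {0, 6, 7}  B8 = {0, 3, 4}
Tree: B1–B2, B2–B3, B1–B4, B1–B5, B1–B6, B2–B7, B4–B8

Every bag has size at most 3, so the width is 3 − 1 = 2 and tw(G) ≤ 2. On the other hand G contains the 3-clique {0, 1, 8}. A clique must lie in a single bag of any decomposition, so no decomposition can have width below 2. Hence tw(G) = 2 exactly.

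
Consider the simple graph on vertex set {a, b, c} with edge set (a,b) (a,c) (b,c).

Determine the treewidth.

A width-2 tree decomposition is:
Bags: B1 = {a, b, c}
Tree: (single bag)
With just one bag of size 3, the width is 3 − 1 = 2, so tw(G) ≤ 2. On the other hand G contains the 3-clique {a, b, c}. A clique must lie in a single bag of any decomposition, so no decomposition can have width below 2. The upper and lower bounds meet at 2, so that is the treewidth.

2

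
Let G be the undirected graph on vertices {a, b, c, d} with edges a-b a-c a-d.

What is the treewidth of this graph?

A width-1 tree decomposition is:
Bags: B1 = {a, c}  B2 = {a, d}  B3 = {a, b}
Tree: B1–B2, B2–B3
Every bag has size at most 2, so the width is 2 − 1 = 1 and tw(G) ≤ 1. Since G has at least one edge (e.g. c–a), it is not an edgeless graph, so tw(G) ≥ 1. Hence tw(G) = 1 exactly.

1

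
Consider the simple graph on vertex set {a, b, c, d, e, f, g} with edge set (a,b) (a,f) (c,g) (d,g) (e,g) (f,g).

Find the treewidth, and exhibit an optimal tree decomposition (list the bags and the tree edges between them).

Every bag has size at most 2, so the width is 2 − 1 = 1 and tw(G) ≤ 1. G has an edge, so its treewidth is at least 1. Combining the bounds, tw(G) = 1.

Treewidth 1.
Bags: B1 = {f, g}  B2 = {c, g}  B3 = {a, f}  B4 = {d, g}  B5 = {a, b}  B6 = {e, g}
Tree: B1–B2, B1–B3, B1–B4, B3–B5, B2–B6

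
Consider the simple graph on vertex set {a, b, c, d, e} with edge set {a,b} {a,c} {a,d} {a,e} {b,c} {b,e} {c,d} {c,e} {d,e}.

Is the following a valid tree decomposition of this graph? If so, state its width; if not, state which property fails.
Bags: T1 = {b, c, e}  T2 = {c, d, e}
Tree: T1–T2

A tree decomposition must satisfy three properties: every vertex lies in some bag; for every edge, both endpoints lie together in some bag; and for every vertex, the bags containing it form a connected subtree. Here vertex a appears in no bag, so the decomposition is invalid.

No — vertex a appears in no bag.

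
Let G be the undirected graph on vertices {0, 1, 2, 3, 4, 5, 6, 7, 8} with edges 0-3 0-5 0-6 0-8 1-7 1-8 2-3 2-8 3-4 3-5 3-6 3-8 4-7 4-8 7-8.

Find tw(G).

A width-2 tree decomposition is:
Bags: B1 = {3, 4, 8}  B2 = {0, 3, 8}  B3 = {4, 7, 8}  B4 = {1, 7, 8}  B5 = {0, 3, 6}  B6 = {2, 3, 8}  B7 = {0, 3, 5}
Tree: B1–B2, B1–B3, B3–B4, B2–B5, B2–B6, B5–B7
The largest bag has 3 vertices, giving width 2; this decomposition certifies tw(G) ≤ 2. For the lower bound, the 3 vertices {1, 7, 8} are pairwise adjacent, and any tree decomposition puts a clique entirely inside one bag — forcing width ≥ 2. Therefore the treewidth is 2.

2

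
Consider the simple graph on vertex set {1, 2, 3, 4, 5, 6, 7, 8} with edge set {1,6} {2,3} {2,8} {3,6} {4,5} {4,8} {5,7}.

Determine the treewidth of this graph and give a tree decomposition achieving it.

Every bag has size at most 2, so the width is 2 − 1 = 1 and tw(G) ≤ 1. G has an edge, so its treewidth is at least 1. Combining the bounds, tw(G) = 1.

Treewidth 1.
Bags: B1 = {1, 6}  B2 = {3, 6}  B3 = {2, 3}  B4 = {2, 8}  B5 = {4, 8}  B6 = {4, 5}  B7 = {5, 7}
Tree: B1–B2, B2–B3, B3–B4, B4–B5, B5–B6, B6–B7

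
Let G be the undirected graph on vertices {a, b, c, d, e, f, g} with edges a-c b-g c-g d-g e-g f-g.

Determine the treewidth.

1

A width-1 tree decomposition is:
Bags: B1 = {c, g}  B2 = {e, g}  B3 = {a, c}  B4 = {b, g}  B5 = {d, g}  B6 = {f, g}
Tree: B1–B2, B1–B3, B2–B4, B1–B5, B2–B6
Every bag has size at most 2, so the width is 2 − 1 = 1 and tw(G) ≤ 1. G has an edge, so its treewidth is at least 1. Hence tw(G) = 1 exactly.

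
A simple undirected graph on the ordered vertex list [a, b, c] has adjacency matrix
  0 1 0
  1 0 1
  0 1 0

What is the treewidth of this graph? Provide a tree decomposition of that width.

Treewidth 1.
One such decomposition:
Bags: B1 = {a, b}  B2 = {b, c}
Tree: B1–B2

Every bag has size at most 2, so the width is 2 − 1 = 1 and tw(G) ≤ 1. Since G has at least one edge (e.g. b–a), it is not an edgeless graph, so tw(G) ≥ 1. The upper and lower bounds meet at 1, so that is the treewidth.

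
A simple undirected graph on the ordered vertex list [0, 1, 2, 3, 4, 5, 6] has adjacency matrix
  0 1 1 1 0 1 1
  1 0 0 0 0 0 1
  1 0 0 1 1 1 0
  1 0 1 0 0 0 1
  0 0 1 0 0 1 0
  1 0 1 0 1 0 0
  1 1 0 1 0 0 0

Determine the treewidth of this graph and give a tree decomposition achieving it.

Treewidth 2.
One optimal decomposition is:
Bags: B1 = {0, 2, 3}  B2 = {0, 3, 6}  B3 = {0, 2, 5}  B4 = {0, 1, 6}  B5 = {2, 4, 5}
Tree: B1–B2, B1–B3, B2–B4, B3–B5

The largest bag has 3 vertices, giving width 2; this decomposition certifies tw(G) ≤ 2. On the other hand G contains the 3-clique {0, 1, 6}. A clique must lie in a single bag of any decomposition, so no decomposition can have width below 2. Combining the bounds, tw(G) = 2.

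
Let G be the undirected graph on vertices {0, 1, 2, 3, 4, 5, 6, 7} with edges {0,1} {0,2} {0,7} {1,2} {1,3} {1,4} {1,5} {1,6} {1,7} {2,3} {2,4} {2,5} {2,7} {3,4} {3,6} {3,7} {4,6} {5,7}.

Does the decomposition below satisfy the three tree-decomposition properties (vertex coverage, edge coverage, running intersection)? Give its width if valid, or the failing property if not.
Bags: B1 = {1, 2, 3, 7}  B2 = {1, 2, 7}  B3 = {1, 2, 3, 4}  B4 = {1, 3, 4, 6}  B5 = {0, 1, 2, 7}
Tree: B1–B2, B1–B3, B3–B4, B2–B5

A tree decomposition must satisfy three properties: every vertex lies in some bag; for every edge, both endpoints lie together in some bag; and for every vertex, the bags containing it form a connected subtree. Here vertex 5 appears in no bag, so the decomposition is invalid.

No — vertex 5 appears in no bag.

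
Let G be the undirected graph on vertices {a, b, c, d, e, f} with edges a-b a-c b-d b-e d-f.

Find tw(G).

A width-1 tree decomposition is:
Bags: B1 = {a, b}  B2 = {a, c}  B3 = {b, d}  B4 = {d, f}  B5 = {b, e}
Tree: B1–B2, B1–B3, B3–B4, B3–B5
Every bag has size at most 2, so the width is 2 − 1 = 1 and tw(G) ≤ 1. G has an edge, so its treewidth is at least 1. Combining the bounds, tw(G) = 1.

1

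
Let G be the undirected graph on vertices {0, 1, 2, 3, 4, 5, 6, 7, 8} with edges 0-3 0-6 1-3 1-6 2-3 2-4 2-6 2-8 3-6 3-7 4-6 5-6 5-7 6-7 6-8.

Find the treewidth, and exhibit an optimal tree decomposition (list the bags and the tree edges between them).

Treewidth 2.
One optimal decomposition is:
Bags: B1 = {2, 3, 6}  B2 = {3, 6, 7}  B3 = {0, 3, 6}  B4 = {1, 3, 6}  B5 = {2, 4, 6}  B6 = {5, 6, 7}  B7 = {2, 6, 8}
Tree: B1–B2, B1–B3, B2–B4, B1–B5, B2–B6, B5–B7

The largest bag has 3 vertices, giving width 2; this decomposition certifies tw(G) ≤ 2. On the other hand G contains the 3-clique {2, 6, 8}. A clique must lie in a single bag of any decomposition, so no decomposition can have width below 2. Therefore the treewidth is 2.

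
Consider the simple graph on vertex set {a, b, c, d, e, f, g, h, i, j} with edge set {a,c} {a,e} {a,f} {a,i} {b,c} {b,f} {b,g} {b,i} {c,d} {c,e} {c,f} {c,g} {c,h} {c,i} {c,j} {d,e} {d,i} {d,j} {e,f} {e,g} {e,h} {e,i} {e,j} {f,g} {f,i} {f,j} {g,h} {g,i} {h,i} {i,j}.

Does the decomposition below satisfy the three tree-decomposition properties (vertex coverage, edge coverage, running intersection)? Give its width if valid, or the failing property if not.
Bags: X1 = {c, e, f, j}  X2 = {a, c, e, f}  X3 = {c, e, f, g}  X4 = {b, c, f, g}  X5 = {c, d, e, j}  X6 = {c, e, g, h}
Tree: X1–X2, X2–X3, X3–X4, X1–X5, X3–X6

A tree decomposition must satisfy three properties: every vertex lies in some bag; for every edge, both endpoints lie together in some bag; and for every vertex, the bags containing it form a connected subtree. Here vertex i appears in no bag, so the decomposition is invalid.

No — vertex i appears in no bag.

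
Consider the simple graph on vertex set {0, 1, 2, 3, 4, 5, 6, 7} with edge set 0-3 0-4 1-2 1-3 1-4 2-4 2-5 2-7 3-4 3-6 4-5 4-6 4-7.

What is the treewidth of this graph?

2

A width-2 tree decomposition is:
Bags: B1 = {2, 4, 5}  B2 = {1, 2, 4}  B3 = {1, 3, 4}  B4 = {0, 3, 4}  B5 = {2, 4, 7}  B6 = {3, 4, 6}
Tree: B1–B2, B2–B3, B3–B4, B1–B5, B3–B6
Every bag has size at most 3, so the width is 3 − 1 = 2 and tw(G) ≤ 2. For the lower bound, the 3 vertices {0, 3, 4} are pairwise adjacent, and any tree decomposition puts a clique entirely inside one bag — forcing width ≥ 2. Therefore the treewidth is 2.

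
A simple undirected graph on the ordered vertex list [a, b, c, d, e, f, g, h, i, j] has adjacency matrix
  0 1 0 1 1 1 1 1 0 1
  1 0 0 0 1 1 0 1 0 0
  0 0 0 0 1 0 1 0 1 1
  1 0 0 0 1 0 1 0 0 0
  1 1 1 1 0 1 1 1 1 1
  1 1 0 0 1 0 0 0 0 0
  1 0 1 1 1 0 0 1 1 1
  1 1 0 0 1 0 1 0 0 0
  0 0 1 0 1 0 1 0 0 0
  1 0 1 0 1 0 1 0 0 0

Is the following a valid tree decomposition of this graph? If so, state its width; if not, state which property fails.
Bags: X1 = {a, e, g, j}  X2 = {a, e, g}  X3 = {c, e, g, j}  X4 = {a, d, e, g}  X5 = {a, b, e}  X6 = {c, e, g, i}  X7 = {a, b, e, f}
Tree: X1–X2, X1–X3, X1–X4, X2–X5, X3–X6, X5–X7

A tree decomposition must satisfy three properties: every vertex lies in some bag; for every edge, both endpoints lie together in some bag; and for every vertex, the bags containing it form a connected subtree. Here vertex h appears in no bag, so the decomposition is invalid.

No — vertex h appears in no bag.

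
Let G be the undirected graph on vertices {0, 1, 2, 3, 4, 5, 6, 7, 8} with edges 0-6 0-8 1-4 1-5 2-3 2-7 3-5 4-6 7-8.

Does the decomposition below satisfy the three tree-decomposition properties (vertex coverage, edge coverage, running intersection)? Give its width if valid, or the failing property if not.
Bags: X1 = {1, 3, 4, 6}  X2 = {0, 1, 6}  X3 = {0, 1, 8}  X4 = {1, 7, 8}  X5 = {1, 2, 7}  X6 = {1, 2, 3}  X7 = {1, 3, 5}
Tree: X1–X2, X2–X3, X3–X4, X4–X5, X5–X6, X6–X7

No — bags containing vertex 3 are not connected in the tree.

A tree decomposition must satisfy three properties: every vertex lies in some bag; for every edge, both endpoints lie together in some bag; and for every vertex, the bags containing it form a connected subtree. Here bags containing vertex 3 are not connected in the tree, so the decomposition is invalid.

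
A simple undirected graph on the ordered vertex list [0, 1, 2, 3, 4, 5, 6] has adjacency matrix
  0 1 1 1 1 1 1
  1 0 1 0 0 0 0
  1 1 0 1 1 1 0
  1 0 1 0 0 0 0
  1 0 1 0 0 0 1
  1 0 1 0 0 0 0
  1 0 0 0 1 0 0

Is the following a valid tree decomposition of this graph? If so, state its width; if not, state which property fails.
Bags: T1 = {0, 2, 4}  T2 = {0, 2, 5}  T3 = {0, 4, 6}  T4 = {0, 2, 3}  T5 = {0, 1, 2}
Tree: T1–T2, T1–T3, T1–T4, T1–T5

Yes; width 2.

Vertex coverage: the bags together contain {0, 1, 2, 3, 4, 5, 6}, the full vertex set. Edge coverage: each edge of G has both endpoints in at least one bag. Running intersection: for every vertex, the bags containing it form a connected subtree. All three properties hold, so this is a valid tree decomposition of width max|bag| − 1 = 2, and hence tw(G) ≤ 2.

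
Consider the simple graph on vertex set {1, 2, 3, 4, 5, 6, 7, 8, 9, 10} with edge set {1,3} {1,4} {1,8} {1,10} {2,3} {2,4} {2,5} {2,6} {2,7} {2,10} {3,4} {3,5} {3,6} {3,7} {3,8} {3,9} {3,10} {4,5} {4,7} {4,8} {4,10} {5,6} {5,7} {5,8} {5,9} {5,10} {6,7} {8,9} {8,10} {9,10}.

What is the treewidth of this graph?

4

A width-4 tree decomposition is:
Bags: B1 = {2, 3, 4, 5, 7}  B2 = {2, 3, 5, 6, 7}  B3 = {2, 3, 4, 5, 10}  B4 = {3, 4, 5, 8, 10}  B5 = {1, 3, 4, 8, 10}  B6 = {3, 5, 8, 9, 10}
Tree: B1–B2, B1–B3, B3–B4, B4–B5, B4–B6
Each bag holds 5 vertices, so the decomposition has width 4, which upper-bounds the treewidth. For the lower bound, the 5 vertices {1, 3, 4, 8, 10} are pairwise adjacent, and any tree decomposition puts a clique entirely inside one bag — forcing width ≥ 4. The upper and lower bounds meet at 4, so that is the treewidth.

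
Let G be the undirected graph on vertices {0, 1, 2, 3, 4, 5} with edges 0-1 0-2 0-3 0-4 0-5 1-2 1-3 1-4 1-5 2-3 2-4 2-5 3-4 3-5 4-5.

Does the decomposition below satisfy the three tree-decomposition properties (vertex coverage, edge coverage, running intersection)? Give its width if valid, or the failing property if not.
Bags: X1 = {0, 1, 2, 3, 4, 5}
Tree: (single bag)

Every vertex of G appears in some bag (union = {0, 1, 2, 3, 4, 5}); every edge is covered by a bag; and for each vertex v the set of bags containing v is connected in the bag tree. The decomposition is therefore valid. The largest bag has 6 vertices, so the width is 5.

Yes; width 5.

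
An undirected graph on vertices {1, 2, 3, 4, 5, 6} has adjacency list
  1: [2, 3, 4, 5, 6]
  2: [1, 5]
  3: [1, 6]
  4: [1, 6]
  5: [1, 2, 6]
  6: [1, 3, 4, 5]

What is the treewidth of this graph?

A width-2 tree decomposition is:
Bags: B1 = {1, 5, 6}  B2 = {1, 4, 6}  B3 = {1, 2, 5}  B4 = {1, 3, 6}
Tree: B1–B2, B1–B3, B1–B4
Each bag holds 3 vertices, so the decomposition has width 2, which upper-bounds the treewidth. Conversely, {1, 2, 5} is a clique of size 3, and the vertices of any clique must share a bag in every tree decomposition; so some bag has ≥ 3 vertices and tw(G) ≥ 2. Combining the bounds, tw(G) = 2.

2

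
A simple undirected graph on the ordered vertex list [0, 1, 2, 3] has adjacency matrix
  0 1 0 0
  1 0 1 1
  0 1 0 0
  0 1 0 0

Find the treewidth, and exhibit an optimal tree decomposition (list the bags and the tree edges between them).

Treewidth 1.
One optimal decomposition is:
Bags: B1 = {0, 1}  B2 = {1, 3}  B3 = {1, 2}
Tree: B1–B2, B2–B3

The largest bag has 2 vertices, giving width 1; this decomposition certifies tw(G) ≤ 1. Since G has at least one edge (e.g. 0–1), it is not an edgeless graph, so tw(G) ≥ 1. The upper and lower bounds meet at 1, so that is the treewidth.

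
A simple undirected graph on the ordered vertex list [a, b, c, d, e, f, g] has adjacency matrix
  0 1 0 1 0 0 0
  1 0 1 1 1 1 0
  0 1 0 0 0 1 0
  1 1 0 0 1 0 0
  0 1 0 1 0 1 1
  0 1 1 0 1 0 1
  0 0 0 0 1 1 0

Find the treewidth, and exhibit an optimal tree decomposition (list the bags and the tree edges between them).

Treewidth 2.
One such decomposition:
Bags: B1 = {b, d, e}  B2 = {b, e, f}  B3 = {b, c, f}  B4 = {a, b, d}  B5 = {e, f, g}
Tree: B1–B2, B2–B3, B1–B4, B2–B5

Each bag holds 3 vertices, so the decomposition has width 2, which upper-bounds the treewidth. On the other hand G contains the 3-clique {e, f, g}. A clique must lie in a single bag of any decomposition, so no decomposition can have width below 2. Therefore the treewidth is 2.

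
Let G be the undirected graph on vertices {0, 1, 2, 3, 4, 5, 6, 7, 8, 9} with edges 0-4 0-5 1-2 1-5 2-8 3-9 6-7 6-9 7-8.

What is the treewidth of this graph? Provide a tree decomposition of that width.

The largest bag has 2 vertices, giving width 1; this decomposition certifies tw(G) ≤ 1. Since G has at least one edge (e.g. 3–9), it is not an edgeless graph, so tw(G) ≥ 1. Therefore the treewidth is 1.

Treewidth 1.
Bags: B1 = {3, 9}  B2 = {6, 9}  B3 = {6, 7}  B4 = {7, 8}  B5 = {2, 8}  B6 = {1, 2}  B7 = {1, 5}  B8 = {0, 5}  B9 = {0, 4}
Tree: B1–B2, B2–B3, B3–B4, B4–B5, B5–B6, B6–B7, B7–B8, B8–B9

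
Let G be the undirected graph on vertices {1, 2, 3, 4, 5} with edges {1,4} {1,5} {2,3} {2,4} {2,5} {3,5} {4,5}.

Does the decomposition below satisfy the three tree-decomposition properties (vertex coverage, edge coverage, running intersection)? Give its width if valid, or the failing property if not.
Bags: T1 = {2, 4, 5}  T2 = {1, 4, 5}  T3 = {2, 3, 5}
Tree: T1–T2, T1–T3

Yes; width 2.

Checking the three conditions: (i) the bags cover all of {1, 2, 3, 4, 5}; (ii) for each edge, some bag contains both endpoints; (iii) the bags containing any fixed vertex form a subtree. All hold, so the decomposition is valid with width 3 − 1 = 2.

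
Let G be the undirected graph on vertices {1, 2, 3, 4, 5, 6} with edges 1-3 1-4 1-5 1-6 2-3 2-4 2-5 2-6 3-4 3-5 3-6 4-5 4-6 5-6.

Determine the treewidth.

A width-4 tree decomposition is:
Bags: B1 = {1, 3, 4, 5, 6}  B2 = {2, 3, 4, 5, 6}
Tree: B1–B2
Every bag has size at most 5, so the width is 5 − 1 = 4 and tw(G) ≤ 4. For the lower bound, the 5 vertices {1, 3, 4, 5, 6} are pairwise adjacent, and any tree decomposition puts a clique entirely inside one bag — forcing width ≥ 4. Hence tw(G) = 4 exactly.

4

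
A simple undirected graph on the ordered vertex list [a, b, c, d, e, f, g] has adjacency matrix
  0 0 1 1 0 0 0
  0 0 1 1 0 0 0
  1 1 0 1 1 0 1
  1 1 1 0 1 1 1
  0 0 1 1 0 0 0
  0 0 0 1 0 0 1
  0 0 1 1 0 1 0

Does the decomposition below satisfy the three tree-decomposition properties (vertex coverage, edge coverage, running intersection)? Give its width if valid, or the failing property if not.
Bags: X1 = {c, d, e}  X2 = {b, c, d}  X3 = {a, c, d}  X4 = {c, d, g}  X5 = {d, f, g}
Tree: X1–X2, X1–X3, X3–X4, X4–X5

Every vertex of G appears in some bag (union = {a, b, c, d, e, f, g}); every edge is covered by a bag; and for each vertex v the set of bags containing v is connected in the bag tree. The decomposition is therefore valid. The largest bag has 3 vertices, so the width is 2.

Yes; width 2.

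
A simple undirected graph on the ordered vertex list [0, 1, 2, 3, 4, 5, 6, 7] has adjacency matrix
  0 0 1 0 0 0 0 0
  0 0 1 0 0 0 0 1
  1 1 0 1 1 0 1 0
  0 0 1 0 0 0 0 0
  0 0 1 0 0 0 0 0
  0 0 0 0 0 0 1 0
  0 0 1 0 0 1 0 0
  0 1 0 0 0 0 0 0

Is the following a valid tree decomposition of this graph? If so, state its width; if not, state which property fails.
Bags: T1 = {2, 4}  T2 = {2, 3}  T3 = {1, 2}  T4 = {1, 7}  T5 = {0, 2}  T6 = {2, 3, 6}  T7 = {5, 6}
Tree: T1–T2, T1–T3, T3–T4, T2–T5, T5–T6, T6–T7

A tree decomposition must satisfy three properties: every vertex lies in some bag; for every edge, both endpoints lie together in some bag; and for every vertex, the bags containing it form a connected subtree. Here bags containing vertex 3 are not connected in the tree, so the decomposition is invalid.

No — bags containing vertex 3 are not connected in the tree.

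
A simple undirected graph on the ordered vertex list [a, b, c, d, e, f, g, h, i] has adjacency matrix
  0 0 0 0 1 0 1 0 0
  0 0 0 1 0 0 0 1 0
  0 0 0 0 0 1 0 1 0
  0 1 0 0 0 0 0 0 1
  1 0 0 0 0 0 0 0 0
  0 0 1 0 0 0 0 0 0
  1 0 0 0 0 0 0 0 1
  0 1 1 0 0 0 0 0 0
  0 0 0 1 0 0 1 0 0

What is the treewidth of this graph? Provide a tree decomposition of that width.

The largest bag has 2 vertices, giving width 1; this decomposition certifies tw(G) ≤ 1. Since G has at least one edge (e.g. e–a), it is not an edgeless graph, so tw(G) ≥ 1. Therefore the treewidth is 1.

Treewidth 1.
One such decomposition:
Bags: B1 = {a, e}  B2 = {a, g}  B3 = {g, i}  B4 = {d, i}  B5 = {b, d}  B6 = {b, h}  B7 = {c, h}  B8 = {c, f}
Tree: B1–B2, B2–B3, B3–B4, B4–B5, B5–B6, B6–B7, B7–B8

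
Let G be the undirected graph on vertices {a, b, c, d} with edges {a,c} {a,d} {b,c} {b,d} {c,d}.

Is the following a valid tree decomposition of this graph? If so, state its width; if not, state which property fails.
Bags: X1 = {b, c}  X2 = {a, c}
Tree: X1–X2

No — vertex d appears in no bag.

A tree decomposition must satisfy three properties: every vertex lies in some bag; for every edge, both endpoints lie together in some bag; and for every vertex, the bags containing it form a connected subtree. Here vertex d appears in no bag, so the decomposition is invalid.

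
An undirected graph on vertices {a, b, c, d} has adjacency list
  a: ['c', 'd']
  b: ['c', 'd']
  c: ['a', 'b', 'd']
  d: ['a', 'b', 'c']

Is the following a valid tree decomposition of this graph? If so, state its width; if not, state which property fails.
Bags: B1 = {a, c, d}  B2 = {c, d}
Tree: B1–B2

No — vertex b appears in no bag.

A tree decomposition must satisfy three properties: every vertex lies in some bag; for every edge, both endpoints lie together in some bag; and for every vertex, the bags containing it form a connected subtree. Here vertex b appears in no bag, so the decomposition is invalid.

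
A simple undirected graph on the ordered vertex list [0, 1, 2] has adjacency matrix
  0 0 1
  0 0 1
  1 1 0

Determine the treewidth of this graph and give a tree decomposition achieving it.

Each bag holds 2 vertices, so the decomposition has width 1, which upper-bounds the treewidth. Since G has at least one edge (e.g. 0–2), it is not an edgeless graph, so tw(G) ≥ 1. Therefore the treewidth is 1.

Treewidth 1.
One optimal decomposition is:
Bags: B1 = {0, 2}  B2 = {1, 2}
Tree: B1–B2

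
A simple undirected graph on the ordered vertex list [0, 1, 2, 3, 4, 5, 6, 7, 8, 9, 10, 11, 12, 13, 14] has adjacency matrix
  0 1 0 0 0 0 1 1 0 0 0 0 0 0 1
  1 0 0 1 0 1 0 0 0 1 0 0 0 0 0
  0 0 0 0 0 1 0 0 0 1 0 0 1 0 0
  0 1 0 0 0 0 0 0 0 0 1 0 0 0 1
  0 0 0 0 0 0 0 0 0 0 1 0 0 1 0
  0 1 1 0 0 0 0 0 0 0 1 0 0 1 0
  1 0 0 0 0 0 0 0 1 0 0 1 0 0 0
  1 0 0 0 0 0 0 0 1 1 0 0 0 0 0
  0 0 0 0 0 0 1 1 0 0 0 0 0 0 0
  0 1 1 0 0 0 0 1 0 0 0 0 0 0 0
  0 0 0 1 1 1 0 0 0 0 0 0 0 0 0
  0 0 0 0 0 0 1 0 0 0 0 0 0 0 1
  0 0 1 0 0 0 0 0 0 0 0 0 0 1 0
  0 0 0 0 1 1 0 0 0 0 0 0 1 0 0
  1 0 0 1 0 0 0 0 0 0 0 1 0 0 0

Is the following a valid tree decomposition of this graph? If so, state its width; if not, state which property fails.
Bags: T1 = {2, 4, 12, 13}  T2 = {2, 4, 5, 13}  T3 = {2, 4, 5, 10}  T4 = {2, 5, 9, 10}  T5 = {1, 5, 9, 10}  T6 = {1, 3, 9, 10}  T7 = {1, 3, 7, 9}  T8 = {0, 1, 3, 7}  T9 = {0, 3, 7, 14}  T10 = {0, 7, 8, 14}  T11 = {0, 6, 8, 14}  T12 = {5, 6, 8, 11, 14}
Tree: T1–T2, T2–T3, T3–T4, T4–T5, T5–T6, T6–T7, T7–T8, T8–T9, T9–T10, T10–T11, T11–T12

No — bags containing vertex 5 are not connected in the tree.

A tree decomposition must satisfy three properties: every vertex lies in some bag; for every edge, both endpoints lie together in some bag; and for every vertex, the bags containing it form a connected subtree. Here bags containing vertex 5 are not connected in the tree, so the decomposition is invalid.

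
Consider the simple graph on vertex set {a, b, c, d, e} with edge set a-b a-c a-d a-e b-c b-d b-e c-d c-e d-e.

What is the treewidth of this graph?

4

A width-4 tree decomposition is:
Bags: B1 = {a, b, c, d, e}
Tree: (single bag)
With just one bag of size 5, the width is 5 − 1 = 4, so tw(G) ≤ 4. For the lower bound, the 5 vertices {a, b, c, d, e} are pairwise adjacent, and any tree decomposition puts a clique entirely inside one bag — forcing width ≥ 4. Hence tw(G) = 4 exactly.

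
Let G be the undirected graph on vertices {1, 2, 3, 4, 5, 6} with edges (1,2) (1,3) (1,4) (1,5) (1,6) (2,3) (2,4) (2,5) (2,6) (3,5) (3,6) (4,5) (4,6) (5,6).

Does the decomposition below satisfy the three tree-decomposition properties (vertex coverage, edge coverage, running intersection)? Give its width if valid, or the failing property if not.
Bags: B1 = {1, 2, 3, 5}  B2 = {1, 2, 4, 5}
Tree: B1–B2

No — vertex 6 appears in no bag.

A tree decomposition must satisfy three properties: every vertex lies in some bag; for every edge, both endpoints lie together in some bag; and for every vertex, the bags containing it form a connected subtree. Here vertex 6 appears in no bag, so the decomposition is invalid.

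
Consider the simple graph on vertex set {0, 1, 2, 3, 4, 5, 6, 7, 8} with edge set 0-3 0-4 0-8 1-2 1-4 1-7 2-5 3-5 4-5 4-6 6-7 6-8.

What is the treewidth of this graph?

A width-3 tree decomposition is:
Bags: B1 = {1, 2, 6, 7}  B2 = {1, 2, 4, 6}  B3 = {2, 4, 5, 6}  B4 = {4, 5, 6, 8}  B5 = {0, 4, 5, 8}  B6 = {0, 3, 5, 8}
Tree: B1–B2, B2–B3, B3–B4, B4–B5, B5–B6
The largest bag has 4 vertices, giving width 3; this decomposition certifies tw(G) ≤ 3. For the lower bound: the 4 vertex sets {1,2,7}, {6}, {4}, {0,3,5,8} are disjoint, each induces a connected subgraph, and every pair is joined by at least one edge of G. Contracting each set to a single vertex therefore yields K_{4} as a minor, and since treewidth is minor-monotone, tw(G) ≥ tw(K_{4}) = 3. The upper and lower bounds meet at 3, so that is the treewidth.

3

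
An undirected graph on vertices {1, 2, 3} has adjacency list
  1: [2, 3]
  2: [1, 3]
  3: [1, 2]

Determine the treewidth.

2

A width-2 tree decomposition is:
Bags: B1 = {1, 2, 3}
Tree: (single bag)
A single bag containing all 3 vertices is trivially a valid decomposition of width 2. Conversely, {1, 2, 3} is a clique of size 3, and the vertices of any clique must share a bag in every tree decomposition; so some bag has ≥ 3 vertices and tw(G) ≥ 2. Therefore the treewidth is 2.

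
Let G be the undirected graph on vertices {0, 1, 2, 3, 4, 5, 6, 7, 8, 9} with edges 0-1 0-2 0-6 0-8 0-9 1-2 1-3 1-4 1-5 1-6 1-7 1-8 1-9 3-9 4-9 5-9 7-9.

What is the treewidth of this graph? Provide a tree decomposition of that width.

Each bag holds 3 vertices, so the decomposition has width 2, which upper-bounds the treewidth. Conversely, {0, 1, 8} is a clique of size 3, and the vertices of any clique must share a bag in every tree decomposition; so some bag has ≥ 3 vertices and tw(G) ≥ 2. Hence tw(G) = 2 exactly.

Treewidth 2.
Bags: B1 = {1, 3, 9}  B2 = {1, 7, 9}  B3 = {0, 1, 9}  B4 = {0, 1, 6}  B5 = {0, 1, 8}  B6 = {1, 5, 9}  B7 = {1, 4, 9}  B8 = {0, 1, 2}
Tree: B1–B2, B1–B3, B3–B4, B4–B5, B2–B6, B3–B7, B4–B8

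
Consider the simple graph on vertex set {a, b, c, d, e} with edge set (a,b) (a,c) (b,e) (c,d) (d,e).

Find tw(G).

A width-2 tree decomposition is:
Bags: B1 = {b, d, e}  B2 = {b, c, d}  B3 = {a, b, c}
Tree: B1–B2, B2–B3
Every bag has size at most 3, so the width is 3 − 1 = 2 and tw(G) ≤ 2. For the lower bound, G contains the cycle b–e–d–c–a–b, so G is not a forest; only forests have treewidth ≤ 1, hence tw(G) ≥ 2. Therefore the treewidth is 2.

2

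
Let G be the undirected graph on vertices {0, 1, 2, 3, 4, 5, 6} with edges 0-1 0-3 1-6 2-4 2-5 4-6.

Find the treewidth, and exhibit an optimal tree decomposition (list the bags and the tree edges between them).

Treewidth 1.
Bags: B1 = {2, 5}  B2 = {2, 4}  B3 = {4, 6}  B4 = {1, 6}  B5 = {0, 1}  B6 = {0, 3}
Tree: B1–B2, B2–B3, B3–B4, B4–B5, B5–B6

Every bag has size at most 2, so the width is 2 − 1 = 1 and tw(G) ≤ 1. G has an edge, so its treewidth is at least 1. The upper and lower bounds meet at 1, so that is the treewidth.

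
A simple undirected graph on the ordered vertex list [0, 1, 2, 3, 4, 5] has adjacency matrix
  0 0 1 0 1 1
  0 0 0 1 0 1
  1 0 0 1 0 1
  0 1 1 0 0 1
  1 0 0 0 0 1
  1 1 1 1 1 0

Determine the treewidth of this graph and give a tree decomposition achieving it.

Treewidth 2.
One such decomposition:
Bags: B1 = {0, 2, 5}  B2 = {2, 3, 5}  B3 = {0, 4, 5}  B4 = {1, 3, 5}
Tree: B1–B2, B1–B3, B2–B4

Every bag has size at most 3, so the width is 3 − 1 = 2 and tw(G) ≤ 2. On the other hand G contains the 3-clique {0, 2, 5}. A clique must lie in a single bag of any decomposition, so no decomposition can have width below 2. Hence tw(G) = 2 exactly.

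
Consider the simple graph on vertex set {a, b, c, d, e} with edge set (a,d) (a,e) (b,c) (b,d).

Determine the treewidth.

A width-1 tree decomposition is:
Bags: B1 = {b, c}  B2 = {b, d}  B3 = {a, d}  B4 = {a, e}
Tree: B1–B2, B2–B3, B3–B4
Each bag holds 2 vertices, so the decomposition has width 1, which upper-bounds the treewidth. G has an edge, so its treewidth is at least 1. Combining the bounds, tw(G) = 1.

1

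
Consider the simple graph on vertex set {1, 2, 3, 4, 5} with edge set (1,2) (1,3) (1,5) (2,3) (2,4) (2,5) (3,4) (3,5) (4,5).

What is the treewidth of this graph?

3

A width-3 tree decomposition is:
Bags: B1 = {1, 2, 3, 5}  B2 = {2, 3, 4, 5}
Tree: B1–B2
The largest bag has 4 vertices, giving width 3; this decomposition certifies tw(G) ≤ 3. On the other hand G contains the 4-clique {1, 2, 3, 5}. A clique must lie in a single bag of any decomposition, so no decomposition can have width below 3. Therefore the treewidth is 3.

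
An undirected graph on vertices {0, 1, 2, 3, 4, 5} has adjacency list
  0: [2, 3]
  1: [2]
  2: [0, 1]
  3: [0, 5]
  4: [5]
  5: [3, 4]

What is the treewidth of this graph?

1

A width-1 tree decomposition is:
Bags: B1 = {1, 2}  B2 = {0, 2}  B3 = {0, 3}  B4 = {3, 5}  B5 = {4, 5}
Tree: B1–B2, B2–B3, B3–B4, B4–B5
The largest bag has 2 vertices, giving width 1; this decomposition certifies tw(G) ≤ 1. G has an edge, so its treewidth is at least 1. Hence tw(G) = 1 exactly.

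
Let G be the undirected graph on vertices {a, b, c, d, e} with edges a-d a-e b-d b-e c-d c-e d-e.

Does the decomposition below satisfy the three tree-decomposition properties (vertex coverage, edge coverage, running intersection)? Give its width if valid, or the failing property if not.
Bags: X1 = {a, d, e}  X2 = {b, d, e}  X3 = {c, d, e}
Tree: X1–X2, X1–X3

Yes; width 2.

Vertex coverage: the bags together contain {a, b, c, d, e}, the full vertex set. Edge coverage: each edge of G has both endpoints in at least one bag. Running intersection: for every vertex, the bags containing it form a connected subtree. All three properties hold, so this is a valid tree decomposition of width max|bag| − 1 = 2, and hence tw(G) ≤ 2.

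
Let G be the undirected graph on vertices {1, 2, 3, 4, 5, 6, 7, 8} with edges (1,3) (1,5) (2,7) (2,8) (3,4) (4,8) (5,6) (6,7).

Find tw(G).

2

A width-2 tree decomposition is:
Bags: B1 = {1, 5, 6}  B2 = {1, 6, 7}  B3 = {1, 2, 7}  B4 = {1, 2, 8}  B5 = {1, 4, 8}  B6 = {1, 3, 4}
Tree: B1–B2, B2–B3, B3–B4, B4–B5, B5–B6
Each bag holds 3 vertices, so the decomposition has width 2, which upper-bounds the treewidth. Since 1–5–6–7–2–8–4–3–1 is a cycle in G, G is not acyclic. Forests are exactly the graphs of treewidth ≤ 1, so tw(G) ≥ 2. The upper and lower bounds meet at 2, so that is the treewidth.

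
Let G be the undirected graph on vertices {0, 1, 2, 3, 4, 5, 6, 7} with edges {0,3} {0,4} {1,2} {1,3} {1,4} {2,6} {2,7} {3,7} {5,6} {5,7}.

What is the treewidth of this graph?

A width-2 tree decomposition is:
Bags: B1 = {0, 3, 4}  B2 = {1, 3, 4}  B3 = {1, 3, 7}  B4 = {1, 2, 7}  B5 = {2, 5, 7}  B6 = {2, 5, 6}
Tree: B1–B2, B2–B3, B3–B4, B4–B5, B5–B6
Each bag holds 3 vertices, so the decomposition has width 2, which upper-bounds the treewidth. For the lower bound, G contains the cycle 0–4–1–3–0, so G is not a forest; only forests have treewidth ≤ 1, hence tw(G) ≥ 2. Combining the bounds, tw(G) = 2.

2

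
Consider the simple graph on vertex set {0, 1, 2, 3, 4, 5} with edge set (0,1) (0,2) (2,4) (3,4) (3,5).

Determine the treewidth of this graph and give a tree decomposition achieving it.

Treewidth 1.
One such decomposition:
Bags: B1 = {3, 5}  B2 = {3, 4}  B3 = {2, 4}  B4 = {0, 2}  B5 = {0, 1}
Tree: B1–B2, B2–B3, B3–B4, B4–B5

Every bag has size at most 2, so the width is 2 − 1 = 1 and tw(G) ≤ 1. Since G has at least one edge (e.g. 5–3), it is not an edgeless graph, so tw(G) ≥ 1. Combining the bounds, tw(G) = 1.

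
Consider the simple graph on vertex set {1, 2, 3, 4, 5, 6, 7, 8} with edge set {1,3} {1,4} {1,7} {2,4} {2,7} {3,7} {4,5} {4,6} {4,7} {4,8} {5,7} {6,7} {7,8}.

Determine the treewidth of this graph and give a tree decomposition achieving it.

Treewidth 2.
One optimal decomposition is:
Bags: B1 = {2, 4, 7}  B2 = {4, 6, 7}  B3 = {1, 4, 7}  B4 = {4, 7, 8}  B5 = {4, 5, 7}  B6 = {1, 3, 7}
Tree: B1–B2, B2–B3, B2–B4, B4–B5, B3–B6

Each bag holds 3 vertices, so the decomposition has width 2, which upper-bounds the treewidth. Conversely, {1, 3, 7} is a clique of size 3, and the vertices of any clique must share a bag in every tree decomposition; so some bag has ≥ 3 vertices and tw(G) ≥ 2. The upper and lower bounds meet at 2, so that is the treewidth.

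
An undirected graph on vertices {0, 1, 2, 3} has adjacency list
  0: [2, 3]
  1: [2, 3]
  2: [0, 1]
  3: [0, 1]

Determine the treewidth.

A width-2 tree decomposition is:
Bags: B1 = {0, 1, 2}  B2 = {0, 1, 3}
Tree: B1–B2
Every bag has size at most 3, so the width is 3 − 1 = 2 and tw(G) ≤ 2. The edges 0–2–1–3–0 form a cycle, so G is not a tree and its treewidth is at least 2. Hence tw(G) = 2 exactly.

2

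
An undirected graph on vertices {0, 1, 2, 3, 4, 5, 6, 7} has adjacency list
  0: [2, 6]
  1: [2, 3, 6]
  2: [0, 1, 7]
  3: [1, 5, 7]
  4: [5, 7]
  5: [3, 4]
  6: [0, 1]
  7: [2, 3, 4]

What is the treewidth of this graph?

A width-2 tree decomposition is:
Bags: B1 = {0, 1, 6}  B2 = {0, 1, 2}  B3 = {1, 2, 3}  B4 = {2, 3, 7}  B5 = {3, 5, 7}  B6 = {4, 5, 7}
Tree: B1–B2, B2–B3, B3–B4, B4–B5, B5–B6
The largest bag has 3 vertices, giving width 2; this decomposition certifies tw(G) ≤ 2. Since 6–0–2–1–6 is a cycle in G, G is not acyclic. Forests are exactly the graphs of treewidth ≤ 1, so tw(G) ≥ 2. The upper and lower bounds meet at 2, so that is the treewidth.

2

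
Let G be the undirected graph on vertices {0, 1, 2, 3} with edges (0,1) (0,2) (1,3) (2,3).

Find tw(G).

A width-2 tree decomposition is:
Bags: B1 = {0, 2, 3}  B2 = {0, 1, 3}
Tree: B1–B2
Every bag has size at most 3, so the width is 3 − 1 = 2 and tw(G) ≤ 2. The edges 0–2–3–1–0 form a cycle, so G is not a tree and its treewidth is at least 2. Combining the bounds, tw(G) = 2.

2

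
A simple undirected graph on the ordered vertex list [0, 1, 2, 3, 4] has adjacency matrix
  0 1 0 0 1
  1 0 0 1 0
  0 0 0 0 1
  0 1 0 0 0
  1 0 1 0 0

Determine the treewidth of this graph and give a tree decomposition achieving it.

Every bag has size at most 2, so the width is 2 − 1 = 1 and tw(G) ≤ 1. Any graph with an edge has treewidth ≥ 1, and G has the edge 2–4. Therefore the treewidth is 1.

Treewidth 1.
One optimal decomposition is:
Bags: B1 = {2, 4}  B2 = {0, 4}  B3 = {0, 1}  B4 = {1, 3}
Tree: B1–B2, B2–B3, B3–B4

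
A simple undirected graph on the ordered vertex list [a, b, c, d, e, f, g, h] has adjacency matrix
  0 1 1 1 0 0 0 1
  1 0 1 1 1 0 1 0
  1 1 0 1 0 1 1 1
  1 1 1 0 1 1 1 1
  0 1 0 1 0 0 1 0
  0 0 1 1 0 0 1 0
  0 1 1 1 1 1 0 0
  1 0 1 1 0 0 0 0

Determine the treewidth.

3

A width-3 tree decomposition is:
Bags: B1 = {b, c, d, g}  B2 = {a, b, c, d}  B3 = {a, c, d, h}  B4 = {c, d, f, g}  B5 = {b, d, e, g}
Tree: B1–B2, B2–B3, B1–B4, B1–B5
Every bag has size at most 4, so the width is 4 − 1 = 3 and tw(G) ≤ 3. For the lower bound, the 4 vertices {b, d, e, g} are pairwise adjacent, and any tree decomposition puts a clique entirely inside one bag — forcing width ≥ 3. Combining the bounds, tw(G) = 3.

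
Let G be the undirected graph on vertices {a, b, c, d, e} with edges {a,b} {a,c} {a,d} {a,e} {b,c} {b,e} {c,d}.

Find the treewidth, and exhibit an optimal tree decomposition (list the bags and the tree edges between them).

Treewidth 2.
One optimal decomposition is:
Bags: B1 = {a, c, d}  B2 = {a, b, c}  B3 = {a, b, e}
Tree: B1–B2, B2–B3

The largest bag has 3 vertices, giving width 2; this decomposition certifies tw(G) ≤ 2. For the lower bound, the 3 vertices {a, b, e} are pairwise adjacent, and any tree decomposition puts a clique entirely inside one bag — forcing width ≥ 2. The upper and lower bounds meet at 2, so that is the treewidth.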